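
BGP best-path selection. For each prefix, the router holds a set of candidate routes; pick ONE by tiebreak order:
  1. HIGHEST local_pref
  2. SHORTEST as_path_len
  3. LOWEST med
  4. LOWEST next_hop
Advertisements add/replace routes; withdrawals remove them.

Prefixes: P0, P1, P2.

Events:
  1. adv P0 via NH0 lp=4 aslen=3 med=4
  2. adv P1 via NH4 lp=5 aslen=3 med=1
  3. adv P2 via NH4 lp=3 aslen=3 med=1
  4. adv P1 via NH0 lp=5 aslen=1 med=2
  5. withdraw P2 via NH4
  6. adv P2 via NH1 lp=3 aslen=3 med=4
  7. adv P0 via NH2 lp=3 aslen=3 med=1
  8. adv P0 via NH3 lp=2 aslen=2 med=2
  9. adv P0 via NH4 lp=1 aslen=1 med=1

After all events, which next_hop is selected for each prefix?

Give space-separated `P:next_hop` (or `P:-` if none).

Op 1: best P0=NH0 P1=- P2=-
Op 2: best P0=NH0 P1=NH4 P2=-
Op 3: best P0=NH0 P1=NH4 P2=NH4
Op 4: best P0=NH0 P1=NH0 P2=NH4
Op 5: best P0=NH0 P1=NH0 P2=-
Op 6: best P0=NH0 P1=NH0 P2=NH1
Op 7: best P0=NH0 P1=NH0 P2=NH1
Op 8: best P0=NH0 P1=NH0 P2=NH1
Op 9: best P0=NH0 P1=NH0 P2=NH1

Answer: P0:NH0 P1:NH0 P2:NH1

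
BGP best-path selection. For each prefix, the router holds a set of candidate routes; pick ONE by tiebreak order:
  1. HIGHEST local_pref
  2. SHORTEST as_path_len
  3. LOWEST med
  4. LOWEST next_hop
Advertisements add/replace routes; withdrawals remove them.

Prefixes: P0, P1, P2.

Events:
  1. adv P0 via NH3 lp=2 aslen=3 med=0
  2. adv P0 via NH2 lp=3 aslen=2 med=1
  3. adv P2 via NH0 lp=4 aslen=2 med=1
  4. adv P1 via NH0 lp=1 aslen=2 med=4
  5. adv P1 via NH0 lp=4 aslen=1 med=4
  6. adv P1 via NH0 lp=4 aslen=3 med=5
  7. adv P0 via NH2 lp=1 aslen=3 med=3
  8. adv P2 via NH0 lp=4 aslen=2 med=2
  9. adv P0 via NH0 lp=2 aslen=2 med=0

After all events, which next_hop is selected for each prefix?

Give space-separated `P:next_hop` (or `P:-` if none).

Op 1: best P0=NH3 P1=- P2=-
Op 2: best P0=NH2 P1=- P2=-
Op 3: best P0=NH2 P1=- P2=NH0
Op 4: best P0=NH2 P1=NH0 P2=NH0
Op 5: best P0=NH2 P1=NH0 P2=NH0
Op 6: best P0=NH2 P1=NH0 P2=NH0
Op 7: best P0=NH3 P1=NH0 P2=NH0
Op 8: best P0=NH3 P1=NH0 P2=NH0
Op 9: best P0=NH0 P1=NH0 P2=NH0

Answer: P0:NH0 P1:NH0 P2:NH0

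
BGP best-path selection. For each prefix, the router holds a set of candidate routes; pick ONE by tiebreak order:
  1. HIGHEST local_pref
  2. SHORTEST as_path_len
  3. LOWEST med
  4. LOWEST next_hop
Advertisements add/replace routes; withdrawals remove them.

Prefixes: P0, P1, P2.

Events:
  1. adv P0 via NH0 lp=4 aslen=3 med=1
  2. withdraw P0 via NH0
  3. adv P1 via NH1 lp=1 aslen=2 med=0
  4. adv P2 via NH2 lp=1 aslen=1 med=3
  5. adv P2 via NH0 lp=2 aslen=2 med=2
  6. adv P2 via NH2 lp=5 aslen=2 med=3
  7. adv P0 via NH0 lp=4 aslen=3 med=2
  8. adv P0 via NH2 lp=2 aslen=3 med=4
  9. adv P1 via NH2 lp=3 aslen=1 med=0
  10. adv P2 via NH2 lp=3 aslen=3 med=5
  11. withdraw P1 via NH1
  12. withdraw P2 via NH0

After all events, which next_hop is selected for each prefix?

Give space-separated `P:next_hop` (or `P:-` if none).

Op 1: best P0=NH0 P1=- P2=-
Op 2: best P0=- P1=- P2=-
Op 3: best P0=- P1=NH1 P2=-
Op 4: best P0=- P1=NH1 P2=NH2
Op 5: best P0=- P1=NH1 P2=NH0
Op 6: best P0=- P1=NH1 P2=NH2
Op 7: best P0=NH0 P1=NH1 P2=NH2
Op 8: best P0=NH0 P1=NH1 P2=NH2
Op 9: best P0=NH0 P1=NH2 P2=NH2
Op 10: best P0=NH0 P1=NH2 P2=NH2
Op 11: best P0=NH0 P1=NH2 P2=NH2
Op 12: best P0=NH0 P1=NH2 P2=NH2

Answer: P0:NH0 P1:NH2 P2:NH2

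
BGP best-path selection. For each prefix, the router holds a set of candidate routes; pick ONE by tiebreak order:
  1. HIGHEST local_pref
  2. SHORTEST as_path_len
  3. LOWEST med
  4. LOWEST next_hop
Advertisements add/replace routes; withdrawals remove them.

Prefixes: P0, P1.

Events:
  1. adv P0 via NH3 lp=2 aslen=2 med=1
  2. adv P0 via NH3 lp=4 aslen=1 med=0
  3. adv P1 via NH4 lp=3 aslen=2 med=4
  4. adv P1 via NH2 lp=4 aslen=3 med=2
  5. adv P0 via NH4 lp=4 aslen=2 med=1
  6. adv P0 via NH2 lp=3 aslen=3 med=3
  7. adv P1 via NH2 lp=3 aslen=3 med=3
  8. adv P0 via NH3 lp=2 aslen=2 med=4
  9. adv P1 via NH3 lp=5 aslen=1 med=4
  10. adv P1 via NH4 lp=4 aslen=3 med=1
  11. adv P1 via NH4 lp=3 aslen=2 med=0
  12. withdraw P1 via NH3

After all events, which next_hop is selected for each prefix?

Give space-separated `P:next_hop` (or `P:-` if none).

Op 1: best P0=NH3 P1=-
Op 2: best P0=NH3 P1=-
Op 3: best P0=NH3 P1=NH4
Op 4: best P0=NH3 P1=NH2
Op 5: best P0=NH3 P1=NH2
Op 6: best P0=NH3 P1=NH2
Op 7: best P0=NH3 P1=NH4
Op 8: best P0=NH4 P1=NH4
Op 9: best P0=NH4 P1=NH3
Op 10: best P0=NH4 P1=NH3
Op 11: best P0=NH4 P1=NH3
Op 12: best P0=NH4 P1=NH4

Answer: P0:NH4 P1:NH4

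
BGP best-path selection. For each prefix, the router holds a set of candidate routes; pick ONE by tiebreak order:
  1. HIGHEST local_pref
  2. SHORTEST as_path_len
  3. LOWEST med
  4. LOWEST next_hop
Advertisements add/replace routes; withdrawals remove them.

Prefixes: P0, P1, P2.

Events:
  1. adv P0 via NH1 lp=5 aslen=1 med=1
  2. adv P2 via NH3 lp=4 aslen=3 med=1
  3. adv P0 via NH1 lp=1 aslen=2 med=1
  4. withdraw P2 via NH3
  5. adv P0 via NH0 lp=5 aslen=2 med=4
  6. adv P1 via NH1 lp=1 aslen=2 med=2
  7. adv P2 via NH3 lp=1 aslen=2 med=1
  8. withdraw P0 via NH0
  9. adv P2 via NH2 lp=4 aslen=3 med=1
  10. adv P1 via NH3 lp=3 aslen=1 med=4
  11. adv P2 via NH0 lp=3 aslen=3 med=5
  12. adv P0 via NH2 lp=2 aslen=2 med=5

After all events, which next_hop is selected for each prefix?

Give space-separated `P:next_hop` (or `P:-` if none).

Op 1: best P0=NH1 P1=- P2=-
Op 2: best P0=NH1 P1=- P2=NH3
Op 3: best P0=NH1 P1=- P2=NH3
Op 4: best P0=NH1 P1=- P2=-
Op 5: best P0=NH0 P1=- P2=-
Op 6: best P0=NH0 P1=NH1 P2=-
Op 7: best P0=NH0 P1=NH1 P2=NH3
Op 8: best P0=NH1 P1=NH1 P2=NH3
Op 9: best P0=NH1 P1=NH1 P2=NH2
Op 10: best P0=NH1 P1=NH3 P2=NH2
Op 11: best P0=NH1 P1=NH3 P2=NH2
Op 12: best P0=NH2 P1=NH3 P2=NH2

Answer: P0:NH2 P1:NH3 P2:NH2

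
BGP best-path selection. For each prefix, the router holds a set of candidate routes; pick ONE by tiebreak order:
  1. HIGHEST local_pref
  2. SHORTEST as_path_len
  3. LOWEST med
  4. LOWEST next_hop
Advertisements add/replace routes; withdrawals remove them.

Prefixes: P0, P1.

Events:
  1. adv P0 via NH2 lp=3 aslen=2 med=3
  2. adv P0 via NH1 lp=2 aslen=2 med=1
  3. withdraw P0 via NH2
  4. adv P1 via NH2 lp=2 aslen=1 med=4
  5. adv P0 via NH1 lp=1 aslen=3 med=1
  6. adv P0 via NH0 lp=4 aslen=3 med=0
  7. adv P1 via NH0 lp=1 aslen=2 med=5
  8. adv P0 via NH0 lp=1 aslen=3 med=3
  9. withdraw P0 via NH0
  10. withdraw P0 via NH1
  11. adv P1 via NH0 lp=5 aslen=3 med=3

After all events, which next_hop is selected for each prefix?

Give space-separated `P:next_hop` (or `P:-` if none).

Answer: P0:- P1:NH0

Derivation:
Op 1: best P0=NH2 P1=-
Op 2: best P0=NH2 P1=-
Op 3: best P0=NH1 P1=-
Op 4: best P0=NH1 P1=NH2
Op 5: best P0=NH1 P1=NH2
Op 6: best P0=NH0 P1=NH2
Op 7: best P0=NH0 P1=NH2
Op 8: best P0=NH1 P1=NH2
Op 9: best P0=NH1 P1=NH2
Op 10: best P0=- P1=NH2
Op 11: best P0=- P1=NH0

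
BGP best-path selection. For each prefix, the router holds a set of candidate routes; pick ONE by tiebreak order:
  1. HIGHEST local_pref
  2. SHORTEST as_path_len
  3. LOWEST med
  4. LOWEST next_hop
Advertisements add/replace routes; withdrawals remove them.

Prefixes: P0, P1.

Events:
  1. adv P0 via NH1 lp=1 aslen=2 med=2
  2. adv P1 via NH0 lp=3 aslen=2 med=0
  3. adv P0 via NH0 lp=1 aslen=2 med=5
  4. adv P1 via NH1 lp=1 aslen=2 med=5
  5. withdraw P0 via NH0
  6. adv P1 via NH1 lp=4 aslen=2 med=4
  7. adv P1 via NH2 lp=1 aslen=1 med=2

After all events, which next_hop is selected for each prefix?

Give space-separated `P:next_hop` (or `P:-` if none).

Answer: P0:NH1 P1:NH1

Derivation:
Op 1: best P0=NH1 P1=-
Op 2: best P0=NH1 P1=NH0
Op 3: best P0=NH1 P1=NH0
Op 4: best P0=NH1 P1=NH0
Op 5: best P0=NH1 P1=NH0
Op 6: best P0=NH1 P1=NH1
Op 7: best P0=NH1 P1=NH1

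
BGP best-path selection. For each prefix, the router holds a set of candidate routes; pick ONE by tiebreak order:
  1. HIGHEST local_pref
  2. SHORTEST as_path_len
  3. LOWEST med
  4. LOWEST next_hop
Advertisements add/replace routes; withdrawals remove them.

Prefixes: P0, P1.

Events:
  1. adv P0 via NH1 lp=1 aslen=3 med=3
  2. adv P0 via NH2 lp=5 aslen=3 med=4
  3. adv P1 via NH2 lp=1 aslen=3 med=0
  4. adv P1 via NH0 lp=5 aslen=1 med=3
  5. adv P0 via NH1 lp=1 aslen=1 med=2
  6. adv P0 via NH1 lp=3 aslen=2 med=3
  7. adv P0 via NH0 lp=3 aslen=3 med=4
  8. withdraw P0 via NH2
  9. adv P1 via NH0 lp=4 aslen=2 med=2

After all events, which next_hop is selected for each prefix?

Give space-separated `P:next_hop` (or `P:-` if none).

Answer: P0:NH1 P1:NH0

Derivation:
Op 1: best P0=NH1 P1=-
Op 2: best P0=NH2 P1=-
Op 3: best P0=NH2 P1=NH2
Op 4: best P0=NH2 P1=NH0
Op 5: best P0=NH2 P1=NH0
Op 6: best P0=NH2 P1=NH0
Op 7: best P0=NH2 P1=NH0
Op 8: best P0=NH1 P1=NH0
Op 9: best P0=NH1 P1=NH0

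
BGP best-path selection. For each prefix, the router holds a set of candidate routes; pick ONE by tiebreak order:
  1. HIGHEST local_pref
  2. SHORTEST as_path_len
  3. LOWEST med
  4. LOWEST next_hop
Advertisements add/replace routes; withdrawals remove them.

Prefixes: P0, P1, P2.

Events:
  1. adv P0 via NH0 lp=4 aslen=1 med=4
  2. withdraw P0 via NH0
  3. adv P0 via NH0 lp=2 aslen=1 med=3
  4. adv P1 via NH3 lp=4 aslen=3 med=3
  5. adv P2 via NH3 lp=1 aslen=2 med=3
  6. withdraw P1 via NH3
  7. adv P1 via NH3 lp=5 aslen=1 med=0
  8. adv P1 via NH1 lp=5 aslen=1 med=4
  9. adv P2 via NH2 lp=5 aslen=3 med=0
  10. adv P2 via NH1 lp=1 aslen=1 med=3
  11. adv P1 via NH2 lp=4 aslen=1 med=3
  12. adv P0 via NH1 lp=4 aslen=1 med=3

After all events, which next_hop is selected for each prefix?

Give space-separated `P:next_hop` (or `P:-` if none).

Op 1: best P0=NH0 P1=- P2=-
Op 2: best P0=- P1=- P2=-
Op 3: best P0=NH0 P1=- P2=-
Op 4: best P0=NH0 P1=NH3 P2=-
Op 5: best P0=NH0 P1=NH3 P2=NH3
Op 6: best P0=NH0 P1=- P2=NH3
Op 7: best P0=NH0 P1=NH3 P2=NH3
Op 8: best P0=NH0 P1=NH3 P2=NH3
Op 9: best P0=NH0 P1=NH3 P2=NH2
Op 10: best P0=NH0 P1=NH3 P2=NH2
Op 11: best P0=NH0 P1=NH3 P2=NH2
Op 12: best P0=NH1 P1=NH3 P2=NH2

Answer: P0:NH1 P1:NH3 P2:NH2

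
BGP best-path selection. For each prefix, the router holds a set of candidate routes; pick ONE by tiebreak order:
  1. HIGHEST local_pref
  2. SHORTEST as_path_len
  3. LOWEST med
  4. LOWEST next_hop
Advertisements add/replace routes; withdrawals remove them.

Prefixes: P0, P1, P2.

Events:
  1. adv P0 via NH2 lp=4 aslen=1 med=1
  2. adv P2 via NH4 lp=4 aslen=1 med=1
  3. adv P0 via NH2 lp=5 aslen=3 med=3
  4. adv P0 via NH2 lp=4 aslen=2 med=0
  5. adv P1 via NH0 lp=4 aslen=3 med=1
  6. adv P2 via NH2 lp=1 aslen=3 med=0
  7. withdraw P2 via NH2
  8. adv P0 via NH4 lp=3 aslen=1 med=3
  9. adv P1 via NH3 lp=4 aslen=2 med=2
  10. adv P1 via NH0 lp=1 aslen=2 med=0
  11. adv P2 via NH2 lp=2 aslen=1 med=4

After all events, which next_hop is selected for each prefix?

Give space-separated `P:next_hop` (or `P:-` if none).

Answer: P0:NH2 P1:NH3 P2:NH4

Derivation:
Op 1: best P0=NH2 P1=- P2=-
Op 2: best P0=NH2 P1=- P2=NH4
Op 3: best P0=NH2 P1=- P2=NH4
Op 4: best P0=NH2 P1=- P2=NH4
Op 5: best P0=NH2 P1=NH0 P2=NH4
Op 6: best P0=NH2 P1=NH0 P2=NH4
Op 7: best P0=NH2 P1=NH0 P2=NH4
Op 8: best P0=NH2 P1=NH0 P2=NH4
Op 9: best P0=NH2 P1=NH3 P2=NH4
Op 10: best P0=NH2 P1=NH3 P2=NH4
Op 11: best P0=NH2 P1=NH3 P2=NH4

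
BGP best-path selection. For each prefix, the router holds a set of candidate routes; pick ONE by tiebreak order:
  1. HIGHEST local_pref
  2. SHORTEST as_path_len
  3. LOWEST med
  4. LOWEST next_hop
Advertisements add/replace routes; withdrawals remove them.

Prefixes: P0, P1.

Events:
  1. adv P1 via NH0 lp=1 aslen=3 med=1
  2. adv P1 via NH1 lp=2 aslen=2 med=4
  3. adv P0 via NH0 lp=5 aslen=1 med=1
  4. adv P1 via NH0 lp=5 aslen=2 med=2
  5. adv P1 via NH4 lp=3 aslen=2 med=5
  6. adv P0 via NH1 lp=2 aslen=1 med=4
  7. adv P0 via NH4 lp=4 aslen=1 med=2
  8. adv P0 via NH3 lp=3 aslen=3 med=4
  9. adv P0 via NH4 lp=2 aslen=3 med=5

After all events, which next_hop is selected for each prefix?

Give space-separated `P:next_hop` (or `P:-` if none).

Op 1: best P0=- P1=NH0
Op 2: best P0=- P1=NH1
Op 3: best P0=NH0 P1=NH1
Op 4: best P0=NH0 P1=NH0
Op 5: best P0=NH0 P1=NH0
Op 6: best P0=NH0 P1=NH0
Op 7: best P0=NH0 P1=NH0
Op 8: best P0=NH0 P1=NH0
Op 9: best P0=NH0 P1=NH0

Answer: P0:NH0 P1:NH0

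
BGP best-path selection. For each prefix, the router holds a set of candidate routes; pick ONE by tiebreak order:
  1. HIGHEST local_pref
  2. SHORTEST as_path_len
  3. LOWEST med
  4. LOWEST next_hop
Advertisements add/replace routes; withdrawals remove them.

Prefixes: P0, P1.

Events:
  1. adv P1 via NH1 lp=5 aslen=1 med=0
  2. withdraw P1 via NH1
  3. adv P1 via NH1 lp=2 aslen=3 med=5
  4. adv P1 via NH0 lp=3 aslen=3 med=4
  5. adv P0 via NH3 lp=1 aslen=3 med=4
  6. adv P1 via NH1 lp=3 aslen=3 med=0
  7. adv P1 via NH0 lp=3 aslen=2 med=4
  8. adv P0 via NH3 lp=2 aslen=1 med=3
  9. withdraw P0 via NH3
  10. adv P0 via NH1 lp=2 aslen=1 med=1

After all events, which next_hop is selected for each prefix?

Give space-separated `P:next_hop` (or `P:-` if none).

Op 1: best P0=- P1=NH1
Op 2: best P0=- P1=-
Op 3: best P0=- P1=NH1
Op 4: best P0=- P1=NH0
Op 5: best P0=NH3 P1=NH0
Op 6: best P0=NH3 P1=NH1
Op 7: best P0=NH3 P1=NH0
Op 8: best P0=NH3 P1=NH0
Op 9: best P0=- P1=NH0
Op 10: best P0=NH1 P1=NH0

Answer: P0:NH1 P1:NH0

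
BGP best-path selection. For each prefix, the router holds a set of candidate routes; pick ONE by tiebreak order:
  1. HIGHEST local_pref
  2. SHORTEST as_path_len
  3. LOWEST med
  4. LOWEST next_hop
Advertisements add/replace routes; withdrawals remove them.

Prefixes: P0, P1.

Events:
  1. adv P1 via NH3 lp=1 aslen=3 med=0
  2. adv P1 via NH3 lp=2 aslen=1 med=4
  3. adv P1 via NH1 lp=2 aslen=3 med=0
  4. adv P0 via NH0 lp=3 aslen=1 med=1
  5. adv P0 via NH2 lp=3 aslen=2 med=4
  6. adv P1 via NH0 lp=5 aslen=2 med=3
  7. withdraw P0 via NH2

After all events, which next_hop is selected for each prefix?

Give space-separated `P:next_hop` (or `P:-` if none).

Answer: P0:NH0 P1:NH0

Derivation:
Op 1: best P0=- P1=NH3
Op 2: best P0=- P1=NH3
Op 3: best P0=- P1=NH3
Op 4: best P0=NH0 P1=NH3
Op 5: best P0=NH0 P1=NH3
Op 6: best P0=NH0 P1=NH0
Op 7: best P0=NH0 P1=NH0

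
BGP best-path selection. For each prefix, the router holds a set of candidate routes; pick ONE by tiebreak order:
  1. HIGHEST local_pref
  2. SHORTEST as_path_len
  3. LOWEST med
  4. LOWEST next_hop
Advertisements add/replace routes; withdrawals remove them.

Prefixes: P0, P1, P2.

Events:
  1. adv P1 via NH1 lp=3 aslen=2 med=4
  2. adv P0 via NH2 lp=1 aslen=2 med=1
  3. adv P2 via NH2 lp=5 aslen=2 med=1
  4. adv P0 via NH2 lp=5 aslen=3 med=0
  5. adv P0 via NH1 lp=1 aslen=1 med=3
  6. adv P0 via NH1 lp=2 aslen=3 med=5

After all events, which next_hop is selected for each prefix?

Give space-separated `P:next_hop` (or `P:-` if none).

Answer: P0:NH2 P1:NH1 P2:NH2

Derivation:
Op 1: best P0=- P1=NH1 P2=-
Op 2: best P0=NH2 P1=NH1 P2=-
Op 3: best P0=NH2 P1=NH1 P2=NH2
Op 4: best P0=NH2 P1=NH1 P2=NH2
Op 5: best P0=NH2 P1=NH1 P2=NH2
Op 6: best P0=NH2 P1=NH1 P2=NH2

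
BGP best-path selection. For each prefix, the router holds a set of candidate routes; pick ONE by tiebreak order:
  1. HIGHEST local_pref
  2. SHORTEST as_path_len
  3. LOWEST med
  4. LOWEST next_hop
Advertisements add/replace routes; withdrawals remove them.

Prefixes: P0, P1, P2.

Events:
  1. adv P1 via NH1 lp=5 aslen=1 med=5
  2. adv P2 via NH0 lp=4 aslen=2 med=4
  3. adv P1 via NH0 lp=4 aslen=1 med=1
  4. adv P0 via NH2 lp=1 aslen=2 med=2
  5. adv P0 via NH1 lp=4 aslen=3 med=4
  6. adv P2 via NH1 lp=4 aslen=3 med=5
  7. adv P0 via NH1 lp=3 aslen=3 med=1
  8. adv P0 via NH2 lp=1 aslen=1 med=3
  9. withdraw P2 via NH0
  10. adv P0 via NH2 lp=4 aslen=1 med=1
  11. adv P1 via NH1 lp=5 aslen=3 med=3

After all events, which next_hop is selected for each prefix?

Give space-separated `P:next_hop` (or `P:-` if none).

Op 1: best P0=- P1=NH1 P2=-
Op 2: best P0=- P1=NH1 P2=NH0
Op 3: best P0=- P1=NH1 P2=NH0
Op 4: best P0=NH2 P1=NH1 P2=NH0
Op 5: best P0=NH1 P1=NH1 P2=NH0
Op 6: best P0=NH1 P1=NH1 P2=NH0
Op 7: best P0=NH1 P1=NH1 P2=NH0
Op 8: best P0=NH1 P1=NH1 P2=NH0
Op 9: best P0=NH1 P1=NH1 P2=NH1
Op 10: best P0=NH2 P1=NH1 P2=NH1
Op 11: best P0=NH2 P1=NH1 P2=NH1

Answer: P0:NH2 P1:NH1 P2:NH1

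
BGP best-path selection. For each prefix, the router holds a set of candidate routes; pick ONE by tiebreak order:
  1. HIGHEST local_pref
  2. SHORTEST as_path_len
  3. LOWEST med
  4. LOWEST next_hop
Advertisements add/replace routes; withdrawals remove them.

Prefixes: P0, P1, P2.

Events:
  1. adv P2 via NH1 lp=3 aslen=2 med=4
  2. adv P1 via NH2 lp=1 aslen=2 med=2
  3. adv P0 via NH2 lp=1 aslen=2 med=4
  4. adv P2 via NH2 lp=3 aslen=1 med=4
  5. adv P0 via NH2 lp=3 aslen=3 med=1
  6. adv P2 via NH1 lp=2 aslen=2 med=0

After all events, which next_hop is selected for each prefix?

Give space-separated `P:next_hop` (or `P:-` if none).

Op 1: best P0=- P1=- P2=NH1
Op 2: best P0=- P1=NH2 P2=NH1
Op 3: best P0=NH2 P1=NH2 P2=NH1
Op 4: best P0=NH2 P1=NH2 P2=NH2
Op 5: best P0=NH2 P1=NH2 P2=NH2
Op 6: best P0=NH2 P1=NH2 P2=NH2

Answer: P0:NH2 P1:NH2 P2:NH2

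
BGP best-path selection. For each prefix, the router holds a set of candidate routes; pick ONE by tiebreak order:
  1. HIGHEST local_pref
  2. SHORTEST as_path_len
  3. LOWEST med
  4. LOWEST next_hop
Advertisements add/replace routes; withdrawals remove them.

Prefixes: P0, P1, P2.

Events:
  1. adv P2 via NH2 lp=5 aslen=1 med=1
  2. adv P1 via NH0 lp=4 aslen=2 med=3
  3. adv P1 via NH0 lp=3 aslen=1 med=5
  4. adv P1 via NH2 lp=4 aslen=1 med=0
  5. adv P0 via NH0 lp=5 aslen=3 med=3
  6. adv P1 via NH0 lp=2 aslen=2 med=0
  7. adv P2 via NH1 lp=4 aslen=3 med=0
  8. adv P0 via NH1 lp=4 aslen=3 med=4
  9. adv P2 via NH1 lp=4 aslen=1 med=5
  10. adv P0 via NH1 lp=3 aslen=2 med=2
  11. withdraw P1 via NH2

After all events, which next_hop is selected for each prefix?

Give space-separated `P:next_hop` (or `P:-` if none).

Answer: P0:NH0 P1:NH0 P2:NH2

Derivation:
Op 1: best P0=- P1=- P2=NH2
Op 2: best P0=- P1=NH0 P2=NH2
Op 3: best P0=- P1=NH0 P2=NH2
Op 4: best P0=- P1=NH2 P2=NH2
Op 5: best P0=NH0 P1=NH2 P2=NH2
Op 6: best P0=NH0 P1=NH2 P2=NH2
Op 7: best P0=NH0 P1=NH2 P2=NH2
Op 8: best P0=NH0 P1=NH2 P2=NH2
Op 9: best P0=NH0 P1=NH2 P2=NH2
Op 10: best P0=NH0 P1=NH2 P2=NH2
Op 11: best P0=NH0 P1=NH0 P2=NH2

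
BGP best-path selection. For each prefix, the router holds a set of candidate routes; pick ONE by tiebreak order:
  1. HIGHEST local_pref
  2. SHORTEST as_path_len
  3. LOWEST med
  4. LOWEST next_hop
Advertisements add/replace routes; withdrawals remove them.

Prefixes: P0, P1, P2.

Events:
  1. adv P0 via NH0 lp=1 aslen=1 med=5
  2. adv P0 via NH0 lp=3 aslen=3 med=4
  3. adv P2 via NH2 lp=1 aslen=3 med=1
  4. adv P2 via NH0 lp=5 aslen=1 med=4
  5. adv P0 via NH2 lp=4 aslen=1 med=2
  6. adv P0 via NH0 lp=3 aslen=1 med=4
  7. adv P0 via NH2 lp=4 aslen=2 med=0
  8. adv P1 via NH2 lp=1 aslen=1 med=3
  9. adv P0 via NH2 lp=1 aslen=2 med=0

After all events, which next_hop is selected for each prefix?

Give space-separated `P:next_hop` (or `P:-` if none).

Answer: P0:NH0 P1:NH2 P2:NH0

Derivation:
Op 1: best P0=NH0 P1=- P2=-
Op 2: best P0=NH0 P1=- P2=-
Op 3: best P0=NH0 P1=- P2=NH2
Op 4: best P0=NH0 P1=- P2=NH0
Op 5: best P0=NH2 P1=- P2=NH0
Op 6: best P0=NH2 P1=- P2=NH0
Op 7: best P0=NH2 P1=- P2=NH0
Op 8: best P0=NH2 P1=NH2 P2=NH0
Op 9: best P0=NH0 P1=NH2 P2=NH0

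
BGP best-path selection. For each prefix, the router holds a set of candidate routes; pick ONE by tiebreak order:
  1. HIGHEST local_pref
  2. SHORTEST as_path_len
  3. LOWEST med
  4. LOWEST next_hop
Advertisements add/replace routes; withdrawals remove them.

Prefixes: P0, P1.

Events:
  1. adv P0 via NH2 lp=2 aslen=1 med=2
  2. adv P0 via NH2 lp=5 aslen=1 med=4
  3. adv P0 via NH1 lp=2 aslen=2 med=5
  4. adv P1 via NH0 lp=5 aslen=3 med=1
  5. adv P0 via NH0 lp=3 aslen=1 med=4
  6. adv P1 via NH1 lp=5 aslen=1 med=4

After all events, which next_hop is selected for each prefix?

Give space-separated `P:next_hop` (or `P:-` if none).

Answer: P0:NH2 P1:NH1

Derivation:
Op 1: best P0=NH2 P1=-
Op 2: best P0=NH2 P1=-
Op 3: best P0=NH2 P1=-
Op 4: best P0=NH2 P1=NH0
Op 5: best P0=NH2 P1=NH0
Op 6: best P0=NH2 P1=NH1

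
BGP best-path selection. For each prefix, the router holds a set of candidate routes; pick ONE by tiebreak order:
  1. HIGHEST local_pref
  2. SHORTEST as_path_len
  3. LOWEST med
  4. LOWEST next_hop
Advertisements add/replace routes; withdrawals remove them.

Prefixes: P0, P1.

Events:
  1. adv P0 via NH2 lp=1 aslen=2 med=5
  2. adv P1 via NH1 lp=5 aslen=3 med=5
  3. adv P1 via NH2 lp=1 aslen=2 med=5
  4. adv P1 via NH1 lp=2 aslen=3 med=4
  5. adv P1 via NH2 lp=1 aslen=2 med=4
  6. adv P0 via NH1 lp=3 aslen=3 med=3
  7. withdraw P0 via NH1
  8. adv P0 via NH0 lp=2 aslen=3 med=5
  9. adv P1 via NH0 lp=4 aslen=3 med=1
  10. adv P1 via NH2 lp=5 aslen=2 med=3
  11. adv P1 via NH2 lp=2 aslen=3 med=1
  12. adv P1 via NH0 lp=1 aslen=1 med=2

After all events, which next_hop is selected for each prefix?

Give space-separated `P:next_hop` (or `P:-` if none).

Op 1: best P0=NH2 P1=-
Op 2: best P0=NH2 P1=NH1
Op 3: best P0=NH2 P1=NH1
Op 4: best P0=NH2 P1=NH1
Op 5: best P0=NH2 P1=NH1
Op 6: best P0=NH1 P1=NH1
Op 7: best P0=NH2 P1=NH1
Op 8: best P0=NH0 P1=NH1
Op 9: best P0=NH0 P1=NH0
Op 10: best P0=NH0 P1=NH2
Op 11: best P0=NH0 P1=NH0
Op 12: best P0=NH0 P1=NH2

Answer: P0:NH0 P1:NH2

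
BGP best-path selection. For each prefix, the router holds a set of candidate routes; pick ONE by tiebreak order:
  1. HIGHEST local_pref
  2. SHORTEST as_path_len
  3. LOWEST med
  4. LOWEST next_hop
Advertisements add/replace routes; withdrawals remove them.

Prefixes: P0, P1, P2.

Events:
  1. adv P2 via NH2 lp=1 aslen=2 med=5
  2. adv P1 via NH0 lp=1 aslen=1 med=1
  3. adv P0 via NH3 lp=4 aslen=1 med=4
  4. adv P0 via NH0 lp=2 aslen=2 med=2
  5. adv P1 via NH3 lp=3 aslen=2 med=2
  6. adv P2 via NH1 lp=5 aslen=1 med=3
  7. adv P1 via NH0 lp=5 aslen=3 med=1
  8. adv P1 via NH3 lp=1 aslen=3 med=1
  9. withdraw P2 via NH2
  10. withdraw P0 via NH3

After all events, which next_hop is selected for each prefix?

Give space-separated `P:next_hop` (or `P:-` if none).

Op 1: best P0=- P1=- P2=NH2
Op 2: best P0=- P1=NH0 P2=NH2
Op 3: best P0=NH3 P1=NH0 P2=NH2
Op 4: best P0=NH3 P1=NH0 P2=NH2
Op 5: best P0=NH3 P1=NH3 P2=NH2
Op 6: best P0=NH3 P1=NH3 P2=NH1
Op 7: best P0=NH3 P1=NH0 P2=NH1
Op 8: best P0=NH3 P1=NH0 P2=NH1
Op 9: best P0=NH3 P1=NH0 P2=NH1
Op 10: best P0=NH0 P1=NH0 P2=NH1

Answer: P0:NH0 P1:NH0 P2:NH1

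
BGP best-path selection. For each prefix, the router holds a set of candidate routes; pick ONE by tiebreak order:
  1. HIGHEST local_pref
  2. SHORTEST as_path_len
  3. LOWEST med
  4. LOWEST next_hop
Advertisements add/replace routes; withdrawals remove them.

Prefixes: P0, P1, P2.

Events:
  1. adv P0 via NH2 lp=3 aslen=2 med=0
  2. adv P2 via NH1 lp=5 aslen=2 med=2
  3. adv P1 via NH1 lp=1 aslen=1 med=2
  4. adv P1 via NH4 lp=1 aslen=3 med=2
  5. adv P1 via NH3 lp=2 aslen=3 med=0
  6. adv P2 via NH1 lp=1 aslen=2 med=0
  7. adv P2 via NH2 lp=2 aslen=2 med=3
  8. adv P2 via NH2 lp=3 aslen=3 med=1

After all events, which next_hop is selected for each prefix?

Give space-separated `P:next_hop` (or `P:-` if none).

Op 1: best P0=NH2 P1=- P2=-
Op 2: best P0=NH2 P1=- P2=NH1
Op 3: best P0=NH2 P1=NH1 P2=NH1
Op 4: best P0=NH2 P1=NH1 P2=NH1
Op 5: best P0=NH2 P1=NH3 P2=NH1
Op 6: best P0=NH2 P1=NH3 P2=NH1
Op 7: best P0=NH2 P1=NH3 P2=NH2
Op 8: best P0=NH2 P1=NH3 P2=NH2

Answer: P0:NH2 P1:NH3 P2:NH2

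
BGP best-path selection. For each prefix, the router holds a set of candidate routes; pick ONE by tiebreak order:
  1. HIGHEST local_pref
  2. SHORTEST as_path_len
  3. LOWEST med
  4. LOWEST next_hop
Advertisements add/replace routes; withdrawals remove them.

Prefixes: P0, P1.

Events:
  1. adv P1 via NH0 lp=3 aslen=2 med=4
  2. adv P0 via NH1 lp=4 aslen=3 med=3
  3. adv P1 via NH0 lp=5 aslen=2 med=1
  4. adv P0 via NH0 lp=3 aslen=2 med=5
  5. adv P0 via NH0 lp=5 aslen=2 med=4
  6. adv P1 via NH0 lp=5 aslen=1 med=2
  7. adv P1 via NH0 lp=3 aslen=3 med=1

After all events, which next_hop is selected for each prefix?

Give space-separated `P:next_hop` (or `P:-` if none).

Op 1: best P0=- P1=NH0
Op 2: best P0=NH1 P1=NH0
Op 3: best P0=NH1 P1=NH0
Op 4: best P0=NH1 P1=NH0
Op 5: best P0=NH0 P1=NH0
Op 6: best P0=NH0 P1=NH0
Op 7: best P0=NH0 P1=NH0

Answer: P0:NH0 P1:NH0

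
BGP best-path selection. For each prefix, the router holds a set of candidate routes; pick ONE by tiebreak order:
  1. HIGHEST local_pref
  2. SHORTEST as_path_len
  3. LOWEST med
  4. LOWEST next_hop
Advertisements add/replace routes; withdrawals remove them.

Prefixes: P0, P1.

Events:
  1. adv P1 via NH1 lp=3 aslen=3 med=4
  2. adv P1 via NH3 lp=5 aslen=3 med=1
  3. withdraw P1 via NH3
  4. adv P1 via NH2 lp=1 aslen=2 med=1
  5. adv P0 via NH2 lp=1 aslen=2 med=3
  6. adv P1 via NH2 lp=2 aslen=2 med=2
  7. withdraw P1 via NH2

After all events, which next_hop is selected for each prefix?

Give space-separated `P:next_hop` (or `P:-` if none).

Op 1: best P0=- P1=NH1
Op 2: best P0=- P1=NH3
Op 3: best P0=- P1=NH1
Op 4: best P0=- P1=NH1
Op 5: best P0=NH2 P1=NH1
Op 6: best P0=NH2 P1=NH1
Op 7: best P0=NH2 P1=NH1

Answer: P0:NH2 P1:NH1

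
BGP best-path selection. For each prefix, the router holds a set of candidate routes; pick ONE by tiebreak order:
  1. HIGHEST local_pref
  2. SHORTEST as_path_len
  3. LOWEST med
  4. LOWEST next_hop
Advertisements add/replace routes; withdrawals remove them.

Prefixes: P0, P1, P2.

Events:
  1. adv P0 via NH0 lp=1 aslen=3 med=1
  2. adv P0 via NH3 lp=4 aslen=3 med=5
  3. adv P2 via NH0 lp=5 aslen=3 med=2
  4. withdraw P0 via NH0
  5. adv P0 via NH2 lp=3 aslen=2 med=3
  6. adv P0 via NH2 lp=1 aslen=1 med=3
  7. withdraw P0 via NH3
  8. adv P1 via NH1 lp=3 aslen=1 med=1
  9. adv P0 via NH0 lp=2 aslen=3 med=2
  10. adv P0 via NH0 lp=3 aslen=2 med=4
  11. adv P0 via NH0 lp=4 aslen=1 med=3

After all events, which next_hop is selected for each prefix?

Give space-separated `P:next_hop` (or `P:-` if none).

Answer: P0:NH0 P1:NH1 P2:NH0

Derivation:
Op 1: best P0=NH0 P1=- P2=-
Op 2: best P0=NH3 P1=- P2=-
Op 3: best P0=NH3 P1=- P2=NH0
Op 4: best P0=NH3 P1=- P2=NH0
Op 5: best P0=NH3 P1=- P2=NH0
Op 6: best P0=NH3 P1=- P2=NH0
Op 7: best P0=NH2 P1=- P2=NH0
Op 8: best P0=NH2 P1=NH1 P2=NH0
Op 9: best P0=NH0 P1=NH1 P2=NH0
Op 10: best P0=NH0 P1=NH1 P2=NH0
Op 11: best P0=NH0 P1=NH1 P2=NH0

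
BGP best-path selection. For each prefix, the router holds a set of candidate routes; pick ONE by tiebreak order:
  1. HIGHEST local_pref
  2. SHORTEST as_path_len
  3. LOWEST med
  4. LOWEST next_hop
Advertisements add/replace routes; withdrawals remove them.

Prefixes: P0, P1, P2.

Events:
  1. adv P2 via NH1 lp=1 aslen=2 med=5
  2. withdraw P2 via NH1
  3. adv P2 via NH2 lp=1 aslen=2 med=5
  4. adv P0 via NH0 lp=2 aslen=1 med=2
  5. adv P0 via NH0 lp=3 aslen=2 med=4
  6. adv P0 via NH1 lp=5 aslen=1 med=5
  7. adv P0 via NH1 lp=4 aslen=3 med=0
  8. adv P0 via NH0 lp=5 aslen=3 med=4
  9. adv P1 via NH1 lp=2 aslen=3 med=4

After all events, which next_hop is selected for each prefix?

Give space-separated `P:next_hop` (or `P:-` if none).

Answer: P0:NH0 P1:NH1 P2:NH2

Derivation:
Op 1: best P0=- P1=- P2=NH1
Op 2: best P0=- P1=- P2=-
Op 3: best P0=- P1=- P2=NH2
Op 4: best P0=NH0 P1=- P2=NH2
Op 5: best P0=NH0 P1=- P2=NH2
Op 6: best P0=NH1 P1=- P2=NH2
Op 7: best P0=NH1 P1=- P2=NH2
Op 8: best P0=NH0 P1=- P2=NH2
Op 9: best P0=NH0 P1=NH1 P2=NH2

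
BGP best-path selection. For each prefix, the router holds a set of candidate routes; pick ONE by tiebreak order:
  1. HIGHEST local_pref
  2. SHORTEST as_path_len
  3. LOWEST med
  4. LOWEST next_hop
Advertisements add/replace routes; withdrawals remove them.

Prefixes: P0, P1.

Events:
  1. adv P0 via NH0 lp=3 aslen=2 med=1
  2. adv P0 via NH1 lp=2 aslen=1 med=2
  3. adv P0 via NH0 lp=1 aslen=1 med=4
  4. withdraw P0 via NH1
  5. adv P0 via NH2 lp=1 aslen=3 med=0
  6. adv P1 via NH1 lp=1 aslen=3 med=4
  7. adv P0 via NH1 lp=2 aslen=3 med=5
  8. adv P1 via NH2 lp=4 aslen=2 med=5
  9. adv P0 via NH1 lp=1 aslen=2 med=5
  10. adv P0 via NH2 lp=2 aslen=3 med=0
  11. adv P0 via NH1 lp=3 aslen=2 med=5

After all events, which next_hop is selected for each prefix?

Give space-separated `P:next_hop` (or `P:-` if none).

Op 1: best P0=NH0 P1=-
Op 2: best P0=NH0 P1=-
Op 3: best P0=NH1 P1=-
Op 4: best P0=NH0 P1=-
Op 5: best P0=NH0 P1=-
Op 6: best P0=NH0 P1=NH1
Op 7: best P0=NH1 P1=NH1
Op 8: best P0=NH1 P1=NH2
Op 9: best P0=NH0 P1=NH2
Op 10: best P0=NH2 P1=NH2
Op 11: best P0=NH1 P1=NH2

Answer: P0:NH1 P1:NH2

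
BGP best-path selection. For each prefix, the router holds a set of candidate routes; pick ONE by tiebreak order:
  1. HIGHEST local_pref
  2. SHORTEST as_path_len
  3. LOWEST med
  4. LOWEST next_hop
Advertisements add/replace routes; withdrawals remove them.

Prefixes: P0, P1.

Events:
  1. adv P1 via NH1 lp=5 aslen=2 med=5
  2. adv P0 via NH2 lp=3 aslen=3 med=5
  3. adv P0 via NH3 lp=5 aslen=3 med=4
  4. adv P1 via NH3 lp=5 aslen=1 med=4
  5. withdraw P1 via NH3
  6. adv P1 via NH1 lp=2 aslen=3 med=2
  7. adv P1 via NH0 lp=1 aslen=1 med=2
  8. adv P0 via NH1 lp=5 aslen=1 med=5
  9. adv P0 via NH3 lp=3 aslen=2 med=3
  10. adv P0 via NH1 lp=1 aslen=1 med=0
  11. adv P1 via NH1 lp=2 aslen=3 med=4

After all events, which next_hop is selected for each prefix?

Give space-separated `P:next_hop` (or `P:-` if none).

Answer: P0:NH3 P1:NH1

Derivation:
Op 1: best P0=- P1=NH1
Op 2: best P0=NH2 P1=NH1
Op 3: best P0=NH3 P1=NH1
Op 4: best P0=NH3 P1=NH3
Op 5: best P0=NH3 P1=NH1
Op 6: best P0=NH3 P1=NH1
Op 7: best P0=NH3 P1=NH1
Op 8: best P0=NH1 P1=NH1
Op 9: best P0=NH1 P1=NH1
Op 10: best P0=NH3 P1=NH1
Op 11: best P0=NH3 P1=NH1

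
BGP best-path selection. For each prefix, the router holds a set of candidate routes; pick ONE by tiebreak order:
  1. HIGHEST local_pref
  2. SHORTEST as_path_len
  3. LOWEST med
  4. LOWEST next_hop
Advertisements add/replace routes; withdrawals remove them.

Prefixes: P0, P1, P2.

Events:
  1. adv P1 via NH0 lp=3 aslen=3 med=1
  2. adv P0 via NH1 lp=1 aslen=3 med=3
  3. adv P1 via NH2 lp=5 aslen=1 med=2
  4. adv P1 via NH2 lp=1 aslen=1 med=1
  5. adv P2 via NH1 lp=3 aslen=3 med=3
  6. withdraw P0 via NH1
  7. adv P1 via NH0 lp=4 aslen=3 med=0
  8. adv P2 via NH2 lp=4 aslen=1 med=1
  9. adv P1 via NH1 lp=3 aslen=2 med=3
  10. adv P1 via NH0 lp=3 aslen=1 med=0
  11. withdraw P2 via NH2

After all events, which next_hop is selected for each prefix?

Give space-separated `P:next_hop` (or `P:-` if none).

Op 1: best P0=- P1=NH0 P2=-
Op 2: best P0=NH1 P1=NH0 P2=-
Op 3: best P0=NH1 P1=NH2 P2=-
Op 4: best P0=NH1 P1=NH0 P2=-
Op 5: best P0=NH1 P1=NH0 P2=NH1
Op 6: best P0=- P1=NH0 P2=NH1
Op 7: best P0=- P1=NH0 P2=NH1
Op 8: best P0=- P1=NH0 P2=NH2
Op 9: best P0=- P1=NH0 P2=NH2
Op 10: best P0=- P1=NH0 P2=NH2
Op 11: best P0=- P1=NH0 P2=NH1

Answer: P0:- P1:NH0 P2:NH1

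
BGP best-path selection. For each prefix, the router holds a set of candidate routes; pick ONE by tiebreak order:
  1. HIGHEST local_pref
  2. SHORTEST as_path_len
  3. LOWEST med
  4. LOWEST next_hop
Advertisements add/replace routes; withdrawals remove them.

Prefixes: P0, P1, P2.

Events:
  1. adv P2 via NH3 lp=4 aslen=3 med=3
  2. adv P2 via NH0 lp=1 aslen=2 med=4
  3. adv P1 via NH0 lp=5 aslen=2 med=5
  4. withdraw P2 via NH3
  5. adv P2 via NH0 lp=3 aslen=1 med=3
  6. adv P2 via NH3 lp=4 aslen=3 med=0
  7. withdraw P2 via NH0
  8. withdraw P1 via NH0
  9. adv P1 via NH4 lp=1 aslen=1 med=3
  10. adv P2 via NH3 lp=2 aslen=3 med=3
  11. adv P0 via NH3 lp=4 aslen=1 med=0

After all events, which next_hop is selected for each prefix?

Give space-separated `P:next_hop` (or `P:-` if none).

Op 1: best P0=- P1=- P2=NH3
Op 2: best P0=- P1=- P2=NH3
Op 3: best P0=- P1=NH0 P2=NH3
Op 4: best P0=- P1=NH0 P2=NH0
Op 5: best P0=- P1=NH0 P2=NH0
Op 6: best P0=- P1=NH0 P2=NH3
Op 7: best P0=- P1=NH0 P2=NH3
Op 8: best P0=- P1=- P2=NH3
Op 9: best P0=- P1=NH4 P2=NH3
Op 10: best P0=- P1=NH4 P2=NH3
Op 11: best P0=NH3 P1=NH4 P2=NH3

Answer: P0:NH3 P1:NH4 P2:NH3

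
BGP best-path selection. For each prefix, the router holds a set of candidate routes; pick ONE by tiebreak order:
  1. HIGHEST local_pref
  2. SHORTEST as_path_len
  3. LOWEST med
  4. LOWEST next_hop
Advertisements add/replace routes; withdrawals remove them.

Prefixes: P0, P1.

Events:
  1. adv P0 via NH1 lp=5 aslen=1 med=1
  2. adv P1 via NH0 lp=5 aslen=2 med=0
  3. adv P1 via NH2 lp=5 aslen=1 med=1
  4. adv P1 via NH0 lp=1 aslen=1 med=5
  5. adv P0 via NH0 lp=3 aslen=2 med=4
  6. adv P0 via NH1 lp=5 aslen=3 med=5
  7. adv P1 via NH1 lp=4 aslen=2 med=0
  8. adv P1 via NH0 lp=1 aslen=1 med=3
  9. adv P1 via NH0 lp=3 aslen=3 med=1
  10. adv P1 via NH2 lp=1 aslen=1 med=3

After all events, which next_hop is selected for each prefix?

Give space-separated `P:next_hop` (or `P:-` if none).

Op 1: best P0=NH1 P1=-
Op 2: best P0=NH1 P1=NH0
Op 3: best P0=NH1 P1=NH2
Op 4: best P0=NH1 P1=NH2
Op 5: best P0=NH1 P1=NH2
Op 6: best P0=NH1 P1=NH2
Op 7: best P0=NH1 P1=NH2
Op 8: best P0=NH1 P1=NH2
Op 9: best P0=NH1 P1=NH2
Op 10: best P0=NH1 P1=NH1

Answer: P0:NH1 P1:NH1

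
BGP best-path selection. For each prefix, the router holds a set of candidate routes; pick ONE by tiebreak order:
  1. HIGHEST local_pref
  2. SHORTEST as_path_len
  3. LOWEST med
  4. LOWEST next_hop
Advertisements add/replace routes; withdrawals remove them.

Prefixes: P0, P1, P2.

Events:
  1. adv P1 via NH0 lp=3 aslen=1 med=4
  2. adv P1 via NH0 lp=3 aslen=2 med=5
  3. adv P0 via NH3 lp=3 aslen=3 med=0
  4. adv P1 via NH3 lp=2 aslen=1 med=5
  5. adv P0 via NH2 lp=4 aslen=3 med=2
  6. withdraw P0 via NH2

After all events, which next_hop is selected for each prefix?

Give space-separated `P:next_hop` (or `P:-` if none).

Op 1: best P0=- P1=NH0 P2=-
Op 2: best P0=- P1=NH0 P2=-
Op 3: best P0=NH3 P1=NH0 P2=-
Op 4: best P0=NH3 P1=NH0 P2=-
Op 5: best P0=NH2 P1=NH0 P2=-
Op 6: best P0=NH3 P1=NH0 P2=-

Answer: P0:NH3 P1:NH0 P2:-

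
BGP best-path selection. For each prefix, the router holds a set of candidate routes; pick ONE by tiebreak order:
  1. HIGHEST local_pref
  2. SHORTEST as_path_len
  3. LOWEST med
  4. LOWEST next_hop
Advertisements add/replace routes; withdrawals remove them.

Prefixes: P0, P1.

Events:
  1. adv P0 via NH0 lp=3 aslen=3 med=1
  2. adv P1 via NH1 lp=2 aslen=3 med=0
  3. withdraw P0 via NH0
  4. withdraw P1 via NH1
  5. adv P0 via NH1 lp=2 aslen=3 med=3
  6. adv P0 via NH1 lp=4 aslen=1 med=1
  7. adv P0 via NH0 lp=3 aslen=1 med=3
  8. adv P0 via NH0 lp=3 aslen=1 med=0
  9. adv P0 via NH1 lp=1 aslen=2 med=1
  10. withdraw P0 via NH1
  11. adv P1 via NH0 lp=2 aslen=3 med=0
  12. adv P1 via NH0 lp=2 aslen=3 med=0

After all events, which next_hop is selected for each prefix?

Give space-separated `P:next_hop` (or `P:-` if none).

Answer: P0:NH0 P1:NH0

Derivation:
Op 1: best P0=NH0 P1=-
Op 2: best P0=NH0 P1=NH1
Op 3: best P0=- P1=NH1
Op 4: best P0=- P1=-
Op 5: best P0=NH1 P1=-
Op 6: best P0=NH1 P1=-
Op 7: best P0=NH1 P1=-
Op 8: best P0=NH1 P1=-
Op 9: best P0=NH0 P1=-
Op 10: best P0=NH0 P1=-
Op 11: best P0=NH0 P1=NH0
Op 12: best P0=NH0 P1=NH0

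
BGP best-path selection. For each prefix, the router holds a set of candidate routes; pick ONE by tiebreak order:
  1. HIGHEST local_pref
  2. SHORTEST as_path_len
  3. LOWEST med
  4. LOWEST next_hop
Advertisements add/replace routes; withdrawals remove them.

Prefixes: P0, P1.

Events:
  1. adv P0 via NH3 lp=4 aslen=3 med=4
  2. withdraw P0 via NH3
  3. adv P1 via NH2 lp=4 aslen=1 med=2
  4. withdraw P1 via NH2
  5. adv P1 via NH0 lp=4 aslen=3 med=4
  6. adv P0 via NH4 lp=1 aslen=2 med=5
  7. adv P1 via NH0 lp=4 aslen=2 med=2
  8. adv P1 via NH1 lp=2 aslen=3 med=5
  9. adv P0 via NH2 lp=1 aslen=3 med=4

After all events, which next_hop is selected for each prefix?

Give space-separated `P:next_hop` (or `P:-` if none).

Answer: P0:NH4 P1:NH0

Derivation:
Op 1: best P0=NH3 P1=-
Op 2: best P0=- P1=-
Op 3: best P0=- P1=NH2
Op 4: best P0=- P1=-
Op 5: best P0=- P1=NH0
Op 6: best P0=NH4 P1=NH0
Op 7: best P0=NH4 P1=NH0
Op 8: best P0=NH4 P1=NH0
Op 9: best P0=NH4 P1=NH0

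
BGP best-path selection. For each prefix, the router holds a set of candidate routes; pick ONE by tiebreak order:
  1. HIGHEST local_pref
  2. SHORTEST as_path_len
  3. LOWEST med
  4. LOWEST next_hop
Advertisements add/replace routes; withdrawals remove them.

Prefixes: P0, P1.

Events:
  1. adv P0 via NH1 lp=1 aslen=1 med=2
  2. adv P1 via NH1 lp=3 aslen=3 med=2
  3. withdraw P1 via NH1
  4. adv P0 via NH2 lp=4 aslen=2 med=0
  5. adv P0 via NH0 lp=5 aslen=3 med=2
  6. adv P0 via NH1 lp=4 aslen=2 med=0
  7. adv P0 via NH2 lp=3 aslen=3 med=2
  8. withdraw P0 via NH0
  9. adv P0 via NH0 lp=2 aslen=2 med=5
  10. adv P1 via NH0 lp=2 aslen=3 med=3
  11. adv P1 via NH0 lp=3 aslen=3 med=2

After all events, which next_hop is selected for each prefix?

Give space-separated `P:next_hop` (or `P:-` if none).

Answer: P0:NH1 P1:NH0

Derivation:
Op 1: best P0=NH1 P1=-
Op 2: best P0=NH1 P1=NH1
Op 3: best P0=NH1 P1=-
Op 4: best P0=NH2 P1=-
Op 5: best P0=NH0 P1=-
Op 6: best P0=NH0 P1=-
Op 7: best P0=NH0 P1=-
Op 8: best P0=NH1 P1=-
Op 9: best P0=NH1 P1=-
Op 10: best P0=NH1 P1=NH0
Op 11: best P0=NH1 P1=NH0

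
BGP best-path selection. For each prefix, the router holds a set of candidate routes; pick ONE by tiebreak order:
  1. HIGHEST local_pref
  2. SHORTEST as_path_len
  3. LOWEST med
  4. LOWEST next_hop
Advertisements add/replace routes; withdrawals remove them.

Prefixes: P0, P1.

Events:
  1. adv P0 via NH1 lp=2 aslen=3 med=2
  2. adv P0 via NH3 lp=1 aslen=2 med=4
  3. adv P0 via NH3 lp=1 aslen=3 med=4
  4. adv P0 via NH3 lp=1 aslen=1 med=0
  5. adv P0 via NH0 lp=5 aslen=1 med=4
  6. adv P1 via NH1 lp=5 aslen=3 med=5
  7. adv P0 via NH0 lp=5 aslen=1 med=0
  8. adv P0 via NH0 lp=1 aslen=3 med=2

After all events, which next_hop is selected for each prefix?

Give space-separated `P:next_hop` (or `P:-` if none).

Answer: P0:NH1 P1:NH1

Derivation:
Op 1: best P0=NH1 P1=-
Op 2: best P0=NH1 P1=-
Op 3: best P0=NH1 P1=-
Op 4: best P0=NH1 P1=-
Op 5: best P0=NH0 P1=-
Op 6: best P0=NH0 P1=NH1
Op 7: best P0=NH0 P1=NH1
Op 8: best P0=NH1 P1=NH1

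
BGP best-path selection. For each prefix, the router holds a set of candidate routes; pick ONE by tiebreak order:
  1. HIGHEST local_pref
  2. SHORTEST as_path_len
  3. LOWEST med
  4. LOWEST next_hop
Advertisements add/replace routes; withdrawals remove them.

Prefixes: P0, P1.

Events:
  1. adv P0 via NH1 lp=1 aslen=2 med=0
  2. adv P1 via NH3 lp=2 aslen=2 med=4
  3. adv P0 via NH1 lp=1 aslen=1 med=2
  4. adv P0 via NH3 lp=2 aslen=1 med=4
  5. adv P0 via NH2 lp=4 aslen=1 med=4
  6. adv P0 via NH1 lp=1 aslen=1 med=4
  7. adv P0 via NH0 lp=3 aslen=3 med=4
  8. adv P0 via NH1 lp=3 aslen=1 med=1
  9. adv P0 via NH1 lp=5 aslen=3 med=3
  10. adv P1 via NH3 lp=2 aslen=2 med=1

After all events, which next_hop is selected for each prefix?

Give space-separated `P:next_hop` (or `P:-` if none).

Answer: P0:NH1 P1:NH3

Derivation:
Op 1: best P0=NH1 P1=-
Op 2: best P0=NH1 P1=NH3
Op 3: best P0=NH1 P1=NH3
Op 4: best P0=NH3 P1=NH3
Op 5: best P0=NH2 P1=NH3
Op 6: best P0=NH2 P1=NH3
Op 7: best P0=NH2 P1=NH3
Op 8: best P0=NH2 P1=NH3
Op 9: best P0=NH1 P1=NH3
Op 10: best P0=NH1 P1=NH3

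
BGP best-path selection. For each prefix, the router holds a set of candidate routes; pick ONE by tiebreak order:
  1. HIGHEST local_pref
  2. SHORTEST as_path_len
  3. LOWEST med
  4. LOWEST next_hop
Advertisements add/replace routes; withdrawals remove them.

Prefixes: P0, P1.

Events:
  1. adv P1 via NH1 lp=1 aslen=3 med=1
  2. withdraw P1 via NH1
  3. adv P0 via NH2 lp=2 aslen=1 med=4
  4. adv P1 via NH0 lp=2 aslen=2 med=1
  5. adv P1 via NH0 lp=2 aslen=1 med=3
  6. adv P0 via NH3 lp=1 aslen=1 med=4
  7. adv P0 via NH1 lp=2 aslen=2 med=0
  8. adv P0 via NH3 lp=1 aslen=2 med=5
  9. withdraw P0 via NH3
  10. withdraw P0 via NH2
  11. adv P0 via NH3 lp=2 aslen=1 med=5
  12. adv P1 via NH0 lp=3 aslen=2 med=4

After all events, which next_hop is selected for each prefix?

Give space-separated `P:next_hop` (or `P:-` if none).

Op 1: best P0=- P1=NH1
Op 2: best P0=- P1=-
Op 3: best P0=NH2 P1=-
Op 4: best P0=NH2 P1=NH0
Op 5: best P0=NH2 P1=NH0
Op 6: best P0=NH2 P1=NH0
Op 7: best P0=NH2 P1=NH0
Op 8: best P0=NH2 P1=NH0
Op 9: best P0=NH2 P1=NH0
Op 10: best P0=NH1 P1=NH0
Op 11: best P0=NH3 P1=NH0
Op 12: best P0=NH3 P1=NH0

Answer: P0:NH3 P1:NH0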